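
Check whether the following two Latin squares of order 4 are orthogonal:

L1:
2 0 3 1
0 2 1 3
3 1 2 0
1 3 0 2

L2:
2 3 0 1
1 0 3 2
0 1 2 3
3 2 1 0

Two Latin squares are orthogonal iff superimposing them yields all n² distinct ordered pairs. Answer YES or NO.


Form the n² = 16 superimposed pairs (L1[i][j], L2[i][j]), row by row (rows and columns indexed from 0):
row 0: (2,2) (0,3) (3,0) (1,1)
row 1: (0,1) (2,0) (1,3) (3,2)
row 2: (3,0) (1,1) (2,2) (0,3)
row 3: (1,3) (3,2) (0,1) (2,0)
Orthogonality requires all 16 pairs distinct.
But the pair (3,0) repeats: cell (0,2) has L1 = 3, L2 = 0, and cell (2,0) has L1 = 3, L2 = 0.
A repeated pair means some other pair never occurs (only 8 distinct pairs out of 16), so the squares are not orthogonal.
Conclusion: NO.

NO


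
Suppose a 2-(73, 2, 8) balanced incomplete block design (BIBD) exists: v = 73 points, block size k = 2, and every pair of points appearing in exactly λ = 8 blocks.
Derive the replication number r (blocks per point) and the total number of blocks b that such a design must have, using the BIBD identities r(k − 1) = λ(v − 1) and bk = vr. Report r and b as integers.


Any 2-(v, k, λ) BIBD satisfies two necessary conditions:
  (i)  Each point sits in r blocks, and counting incidences through any fixed point gives r(k − 1) = λ(v − 1), so r = λ(v − 1)/(k − 1).
  (ii) Total incidences bk = vr, so b = vr/k.
Step 1: r = λ(v − 1)/(k − 1) = 8·(73 − 1)/(2 − 1) = 8·72/1 = 576/1 = 576.
Step 2: b = vr/k = 73·576/2 = 42048/2 = 21024.
Check integrality: r = 576 ∈ Z ✓, b = 21024 ∈ Z ✓.
(These identities are necessary conditions: they determine r and b for any design with these parameters, but do not by themselves prove that one exists.)

r = 576, b = 21024.


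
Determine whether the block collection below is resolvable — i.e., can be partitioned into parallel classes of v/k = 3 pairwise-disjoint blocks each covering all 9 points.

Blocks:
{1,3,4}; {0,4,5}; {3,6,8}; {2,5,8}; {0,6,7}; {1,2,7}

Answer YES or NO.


v = 9, block size k = 3, number of blocks = 6.
For resolvability, blocks must partition into parallel classes of size v/k = 3.
Total blocks must therefore be a multiple of 3: 6 = 3·2 + 0 ⇒ divisible ✓.
Greedy packing gives 2 candidate class(es). Each should be a full parallel class (size 3, covers all 9 points).
  Class 1 (3 blocks): {1,3,4}; {2,5,8}; {0,6,7}. Points covered: [0, 1, 2, 3, 4, 5, 6, 7, 8].
  Class 2 (3 blocks): {0,4,5}; {3,6,8}; {1,2,7}. Points covered: [0, 1, 2, 3, 4, 5, 6, 7, 8].
All classes full (size 3)? YES. All classes cover every point? YES.
Resolvable? YES.

YES


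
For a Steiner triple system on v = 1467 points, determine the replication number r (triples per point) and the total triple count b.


An STS(v) is a 2-(v, 3, 1) BIBD: block size k = 3, λ = 1.
Replication: r(k − 1) = λ(v − 1) ⇒ r·2 = 1467 − 1 = 1466 ⇒ r = 733.
Block count: b = v(v − 1)/6 = 1467·1466/6 = 2150622/6 = 358437.

r = 733, b = 358437.


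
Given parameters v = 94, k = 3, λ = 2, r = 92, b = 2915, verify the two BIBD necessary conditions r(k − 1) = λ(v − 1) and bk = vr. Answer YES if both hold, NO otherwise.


Condition (i): r(k − 1) = 92·2 = 184; λ(v − 1) = 2·93 = 186. Match? NO.
Condition (ii): bk = 2915·3 = 8745; vr = 94·92 = 8648. Match? NO.
Both conditions hold? NO.

NO


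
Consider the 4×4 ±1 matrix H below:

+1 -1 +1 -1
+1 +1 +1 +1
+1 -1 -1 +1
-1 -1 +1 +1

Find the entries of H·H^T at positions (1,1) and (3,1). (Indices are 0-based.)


Row 1 of H: [1, 1, 1, 1].
Row 3 of H: [-1, -1, 1, 1].
(H·H^T)[1][1] = Σ_j H[1][j]·H[1][j] = (1)² + (1)² + (1)² + (1)² = 1 + 1 + 1 + 1 = 4.
(H·H^T)[3][1] = Σ_j H[3][j]·H[1][j] = (-1)·(1) + (-1)·(1) + (1)·(1) + (1)·(1) = -1 + -1 + 1 + 1 = 0.
So rows 3 and 1 are orthogonal; the diagonal entry equals n = 4.

(1,1) entry = 4; (3,1) entry = 0.


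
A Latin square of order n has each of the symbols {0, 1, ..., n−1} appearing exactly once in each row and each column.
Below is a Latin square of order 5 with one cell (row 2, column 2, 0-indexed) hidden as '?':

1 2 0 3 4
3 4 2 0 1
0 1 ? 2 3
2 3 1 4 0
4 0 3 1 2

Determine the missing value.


Row 2 contains symbols [0, 1, 2, 3] — missing [4].
Column 2 contains symbols [0, 1, 2, 3] — missing [4].
The missing symbol must appear in both missing sets; intersection = [4].
Therefore the hidden value is 4.

Missing value = 4.


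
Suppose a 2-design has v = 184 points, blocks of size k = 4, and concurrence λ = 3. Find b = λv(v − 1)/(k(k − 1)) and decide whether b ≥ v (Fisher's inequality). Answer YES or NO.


b = λv(v − 1)/(k(k − 1)) = 3·184·183/(4·3) = 101016/12 = 8418.
Compare with v = 184: b ≥ v, so Fisher's inequality holds.

YES


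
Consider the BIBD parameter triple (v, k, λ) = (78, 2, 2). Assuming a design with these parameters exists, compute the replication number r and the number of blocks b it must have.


Any 2-(v, k, λ) BIBD satisfies two necessary conditions:
  (i)  Each point sits in r blocks, and counting incidences through any fixed point gives r(k − 1) = λ(v − 1), so r = λ(v − 1)/(k − 1).
  (ii) Total incidences bk = vr, so b = vr/k.
Step 1: r = λ(v − 1)/(k − 1) = 2·(78 − 1)/(2 − 1) = 2·77/1 = 154/1 = 154.
Step 2: b = vr/k = 78·154/2 = 12012/2 = 6006.
Check integrality: r = 154 ∈ Z ✓, b = 6006 ∈ Z ✓.
(These identities are necessary conditions: they determine r and b for any design with these parameters, but do not by themselves prove that one exists.)

r = 154, b = 6006.


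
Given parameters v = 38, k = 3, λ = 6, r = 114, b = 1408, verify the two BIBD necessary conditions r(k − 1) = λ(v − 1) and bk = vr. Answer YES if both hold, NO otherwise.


Condition (i): r(k − 1) = 114·2 = 228; λ(v − 1) = 6·37 = 222. Match? NO.
Condition (ii): bk = 1408·3 = 4224; vr = 38·114 = 4332. Match? NO.
Both conditions hold? NO.

NO


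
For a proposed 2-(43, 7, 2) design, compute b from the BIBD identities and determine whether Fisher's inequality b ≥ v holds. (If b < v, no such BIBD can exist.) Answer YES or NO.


b = λv(v − 1)/(k(k − 1)) = 2·43·42/(7·6) = 3612/42 = 86.
Compare with v = 43: b ≥ v, so Fisher's inequality holds.

YES


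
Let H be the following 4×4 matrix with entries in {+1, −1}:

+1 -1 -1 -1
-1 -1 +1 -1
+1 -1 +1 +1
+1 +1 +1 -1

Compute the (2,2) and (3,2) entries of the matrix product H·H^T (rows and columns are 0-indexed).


Row 2 of H: [1, -1, 1, 1].
Row 3 of H: [1, 1, 1, -1].
(H·H^T)[2][2] = Σ_j H[2][j]·H[2][j] = (1)² + (-1)² + (1)² + (1)² = 1 + 1 + 1 + 1 = 4.
(H·H^T)[3][2] = Σ_j H[3][j]·H[2][j] = (1)·(1) + (1)·(-1) + (1)·(1) + (-1)·(1) = 1 + -1 + 1 + -1 = 0.
So rows 3 and 2 are orthogonal; the diagonal entry equals n = 4.

(2,2) entry = 4; (3,2) entry = 0.


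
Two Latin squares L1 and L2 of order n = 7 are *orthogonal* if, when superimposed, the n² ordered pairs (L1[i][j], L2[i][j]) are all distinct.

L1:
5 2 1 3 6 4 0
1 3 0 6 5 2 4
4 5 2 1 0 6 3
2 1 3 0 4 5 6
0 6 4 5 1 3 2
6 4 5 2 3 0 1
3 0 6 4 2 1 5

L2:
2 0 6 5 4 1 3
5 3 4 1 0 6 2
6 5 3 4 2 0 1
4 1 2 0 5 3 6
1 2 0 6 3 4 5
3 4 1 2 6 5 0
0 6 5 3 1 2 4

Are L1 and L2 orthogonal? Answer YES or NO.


Form the n² = 49 superimposed pairs (L1[i][j], L2[i][j]), row by row (rows and columns indexed from 0):
row 0: (5,2) (2,0) (1,6) (3,5) (6,4) (4,1) (0,3)
row 1: (1,5) (3,3) (0,4) (6,1) (5,0) (2,6) (4,2)
row 2: (4,6) (5,5) (2,3) (1,4) (0,2) (6,0) (3,1)
row 3: (2,4) (1,1) (3,2) (0,0) (4,5) (5,3) (6,6)
row 4: (0,1) (6,2) (4,0) (5,6) (1,3) (3,4) (2,5)
row 5: (6,3) (4,4) (5,1) (2,2) (3,6) (0,5) (1,0)
row 6: (3,0) (0,6) (6,5) (4,3) (2,1) (1,2) (5,4)
Orthogonality requires all 49 pairs distinct.
Check by first coordinate: for each symbol s of L1, list the L2 entries in the n cells where L1 = s; they must all differ.
  L1 = 0: L2 entries (in reading order) 3, 4, 2, 0, 1, 5, 6 — all 7 distinct ✓
  L1 = 1: L2 entries (in reading order) 6, 5, 4, 1, 3, 0, 2 — all 7 distinct ✓
  L1 = 2: L2 entries (in reading order) 0, 6, 3, 4, 5, 2, 1 — all 7 distinct ✓
  L1 = 3: L2 entries (in reading order) 5, 3, 1, 2, 4, 6, 0 — all 7 distinct ✓
  L1 = 4: L2 entries (in reading order) 1, 2, 6, 5, 0, 4, 3 — all 7 distinct ✓
  L1 = 5: L2 entries (in reading order) 2, 0, 5, 3, 6, 1, 4 — all 7 distinct ✓
  L1 = 6: L2 entries (in reading order) 4, 1, 0, 6, 2, 3, 5 — all 7 distinct ✓
Every symbol of L1 meets every symbol of L2 exactly once, so all 49 pairs are distinct (49 of 49).
Conclusion: YES.

YES


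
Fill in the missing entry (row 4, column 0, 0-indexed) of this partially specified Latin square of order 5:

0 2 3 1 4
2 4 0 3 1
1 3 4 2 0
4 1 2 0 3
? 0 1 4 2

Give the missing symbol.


Row 4 contains symbols [0, 1, 2, 4] — missing [3].
Column 0 contains symbols [0, 1, 2, 4] — missing [3].
The missing symbol must appear in both missing sets; intersection = [3].
Therefore the hidden value is 3.

Missing value = 3.


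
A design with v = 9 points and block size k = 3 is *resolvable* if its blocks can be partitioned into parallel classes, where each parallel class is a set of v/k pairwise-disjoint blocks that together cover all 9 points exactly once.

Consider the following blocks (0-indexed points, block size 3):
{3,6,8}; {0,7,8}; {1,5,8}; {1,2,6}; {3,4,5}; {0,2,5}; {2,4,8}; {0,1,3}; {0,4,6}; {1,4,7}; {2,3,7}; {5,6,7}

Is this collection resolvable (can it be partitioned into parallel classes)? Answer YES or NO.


v = 9, block size k = 3, number of blocks = 12.
For resolvability, blocks must partition into parallel classes of size v/k = 3.
Total blocks must therefore be a multiple of 3: 12 = 3·4 + 0 ⇒ divisible ✓.
Greedy packing gives 4 candidate class(es). Each should be a full parallel class (size 3, covers all 9 points).
  Class 1 (3 blocks): {3,6,8}; {0,2,5}; {1,4,7}. Points covered: [0, 1, 2, 3, 4, 5, 6, 7, 8].
  Class 2 (3 blocks): {0,7,8}; {1,2,6}; {3,4,5}. Points covered: [0, 1, 2, 3, 4, 5, 6, 7, 8].
  Class 3 (3 blocks): {1,5,8}; {0,4,6}; {2,3,7}. Points covered: [0, 1, 2, 3, 4, 5, 6, 7, 8].
  Class 4 (3 blocks): {2,4,8}; {0,1,3}; {5,6,7}. Points covered: [0, 1, 2, 3, 4, 5, 6, 7, 8].
All classes full (size 3)? YES. All classes cover every point? YES.
Resolvable? YES.

YES


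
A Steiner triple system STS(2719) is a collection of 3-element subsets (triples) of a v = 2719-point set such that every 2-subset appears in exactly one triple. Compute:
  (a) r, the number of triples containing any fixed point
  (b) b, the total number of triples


An STS(v) is a 2-(v, 3, 1) BIBD: block size k = 3, λ = 1.
Replication: r(k − 1) = λ(v − 1) ⇒ r·2 = 2719 − 1 = 2718 ⇒ r = 1359.
Block count: bk = vr ⇒ b·3 = 2719·1359 = 3695121 ⇒ b = 1231707.
(Check via b = v(v − 1)/6 = 2719·2718/6 = 7390242/6 = 1231707.)

r = 1359, b = 1231707.


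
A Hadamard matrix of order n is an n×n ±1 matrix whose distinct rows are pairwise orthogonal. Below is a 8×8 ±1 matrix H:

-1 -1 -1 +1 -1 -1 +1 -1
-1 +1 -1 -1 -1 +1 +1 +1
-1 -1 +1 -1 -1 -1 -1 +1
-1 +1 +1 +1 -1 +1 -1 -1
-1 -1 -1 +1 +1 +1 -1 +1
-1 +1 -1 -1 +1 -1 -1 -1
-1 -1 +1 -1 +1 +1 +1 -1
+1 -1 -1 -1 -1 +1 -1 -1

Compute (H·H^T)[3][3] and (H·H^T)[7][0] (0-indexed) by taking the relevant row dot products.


Row 0 of H: [-1, -1, -1, 1, -1, -1, 1, -1].
Row 3 of H: [-1, 1, 1, 1, -1, 1, -1, -1].
Row 7 of H: [1, -1, -1, -1, -1, 1, -1, -1].
(H·H^T)[3][3] = Σ_j H[3][j]·H[3][j] = (-1)² + (1)² + (1)² + (1)² + (-1)² + (1)² + (-1)² + (-1)² = 1 + 1 + 1 + 1 + 1 + 1 + 1 + 1 = 8.
(H·H^T)[7][0] = Σ_j H[7][j]·H[0][j] = (1)·(-1) + (-1)·(-1) + (-1)·(-1) + (-1)·(1) + (-1)·(-1) + (1)·(-1) + (-1)·(1) + (-1)·(-1) = -1 + 1 + 1 + -1 + 1 + -1 + -1 + 1 = 0.
So rows 7 and 0 are orthogonal; the diagonal entry equals n = 8.

(3,3) entry = 8; (7,0) entry = 0.


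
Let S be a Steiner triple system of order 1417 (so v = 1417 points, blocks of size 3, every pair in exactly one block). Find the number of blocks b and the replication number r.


An STS(v) is a 2-(v, 3, 1) BIBD: block size k = 3, λ = 1.
Replication: r(k − 1) = λ(v − 1) ⇒ r·2 = 1417 − 1 = 1416 ⇒ r = 708.
Block count: b = v(v − 1)/6 = 1417·1416/6 = 2006472/6 = 334412.
(Check via bk = vr: 334412·3 = 1003236 = 1417·708 = 1003236 ✓.)

r = 708, b = 334412.


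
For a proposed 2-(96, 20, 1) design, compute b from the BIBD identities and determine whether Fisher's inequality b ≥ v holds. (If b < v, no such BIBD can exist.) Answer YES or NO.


b = λv(v − 1)/(k(k − 1)) = 1·96·95/(20·19) = 9120/380 = 24.
Compare with v = 96: b < v, so Fisher's inequality fails.

NO


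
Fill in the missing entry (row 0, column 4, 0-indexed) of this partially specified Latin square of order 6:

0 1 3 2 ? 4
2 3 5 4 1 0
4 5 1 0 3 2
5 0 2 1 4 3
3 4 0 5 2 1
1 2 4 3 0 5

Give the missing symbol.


Row 0 contains symbols [0, 1, 2, 3, 4] — missing [5].
Column 4 contains symbols [0, 1, 2, 3, 4] — missing [5].
The missing symbol must appear in both missing sets; intersection = [5].
Therefore the hidden value is 5.

Missing value = 5.


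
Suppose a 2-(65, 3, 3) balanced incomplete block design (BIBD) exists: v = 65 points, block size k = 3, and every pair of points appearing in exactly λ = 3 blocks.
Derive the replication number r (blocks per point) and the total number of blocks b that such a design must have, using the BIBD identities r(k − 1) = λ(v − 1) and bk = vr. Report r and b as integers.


Any 2-(v, k, λ) BIBD satisfies two necessary conditions:
  (i)  Each point sits in r blocks, and counting incidences through any fixed point gives r(k − 1) = λ(v − 1), so r = λ(v − 1)/(k − 1).
  (ii) Total incidences bk = vr, so b = vr/k.
Step 1: r = λ(v − 1)/(k − 1) = 3·(65 − 1)/(3 − 1) = 3·64/2 = 192/2 = 96.
Step 2: b = vr/k = 65·96/3 = 6240/3 = 2080.
Check integrality: r = 96 ∈ Z ✓, b = 2080 ∈ Z ✓.
(These identities are necessary conditions: they determine r and b for any design with these parameters, but do not by themselves prove that one exists.)

r = 96, b = 2080.


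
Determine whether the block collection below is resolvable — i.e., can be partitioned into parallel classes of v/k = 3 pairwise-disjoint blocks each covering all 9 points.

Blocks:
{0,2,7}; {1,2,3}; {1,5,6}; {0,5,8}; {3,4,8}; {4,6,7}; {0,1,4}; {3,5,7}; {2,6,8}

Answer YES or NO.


v = 9, block size k = 3, number of blocks = 9.
For resolvability, blocks must partition into parallel classes of size v/k = 3.
Total blocks must therefore be a multiple of 3: 9 = 3·3 + 0 ⇒ divisible ✓.
Greedy packing gives 3 candidate class(es). Each should be a full parallel class (size 3, covers all 9 points).
  Class 1 (3 blocks): {0,2,7}; {1,5,6}; {3,4,8}. Points covered: [0, 1, 2, 3, 4, 5, 6, 7, 8].
  Class 2 (3 blocks): {1,2,3}; {0,5,8}; {4,6,7}. Points covered: [0, 1, 2, 3, 4, 5, 6, 7, 8].
  Class 3 (3 blocks): {0,1,4}; {3,5,7}; {2,6,8}. Points covered: [0, 1, 2, 3, 4, 5, 6, 7, 8].
All classes full (size 3)? YES. All classes cover every point? YES.
Resolvable? YES.

YES


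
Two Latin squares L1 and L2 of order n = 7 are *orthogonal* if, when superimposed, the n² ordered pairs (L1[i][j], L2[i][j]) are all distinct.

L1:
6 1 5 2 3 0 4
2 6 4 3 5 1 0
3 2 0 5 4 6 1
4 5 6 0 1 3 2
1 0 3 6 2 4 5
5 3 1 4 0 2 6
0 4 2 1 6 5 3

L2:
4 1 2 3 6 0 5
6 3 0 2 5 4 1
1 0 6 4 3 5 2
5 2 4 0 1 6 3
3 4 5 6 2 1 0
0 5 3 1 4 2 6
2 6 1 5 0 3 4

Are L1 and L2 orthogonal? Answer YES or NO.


Form the n² = 49 superimposed pairs (L1[i][j], L2[i][j]), row by row (rows and columns indexed from 0):
row 0: (6,4) (1,1) (5,2) (2,3) (3,6) (0,0) (4,5)
row 1: (2,6) (6,3) (4,0) (3,2) (5,5) (1,4) (0,1)
row 2: (3,1) (2,0) (0,6) (5,4) (4,3) (6,5) (1,2)
row 3: (4,5) (5,2) (6,4) (0,0) (1,1) (3,6) (2,3)
row 4: (1,3) (0,4) (3,5) (6,6) (2,2) (4,1) (5,0)
row 5: (5,0) (3,5) (1,3) (4,1) (0,4) (2,2) (6,6)
row 6: (0,2) (4,6) (2,1) (1,5) (6,0) (5,3) (3,4)
Orthogonality requires all 49 pairs distinct.
But the pair (4,5) repeats: cell (0,6) has L1 = 4, L2 = 5, and cell (3,0) has L1 = 4, L2 = 5.
A repeated pair means some other pair never occurs (only 35 distinct pairs out of 49), so the squares are not orthogonal.
Conclusion: NO.

NO


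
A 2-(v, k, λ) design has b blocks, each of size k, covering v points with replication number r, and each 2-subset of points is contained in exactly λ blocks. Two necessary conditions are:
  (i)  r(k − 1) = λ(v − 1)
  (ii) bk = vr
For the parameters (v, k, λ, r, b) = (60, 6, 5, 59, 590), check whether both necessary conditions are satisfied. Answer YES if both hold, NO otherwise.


Condition (i): r(k − 1) = 59·5 = 295; λ(v − 1) = 5·59 = 295. Match? YES.
Condition (ii): bk = 590·6 = 3540; vr = 60·59 = 3540. Match? YES.
Both conditions hold? YES.

YES


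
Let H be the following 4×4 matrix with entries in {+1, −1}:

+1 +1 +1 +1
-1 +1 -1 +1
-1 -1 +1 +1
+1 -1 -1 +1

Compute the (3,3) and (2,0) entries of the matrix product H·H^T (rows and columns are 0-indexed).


Row 0 of H: [1, 1, 1, 1].
Row 2 of H: [-1, -1, 1, 1].
Row 3 of H: [1, -1, -1, 1].
(H·H^T)[3][3] = Σ_j H[3][j]·H[3][j] = (1)² + (-1)² + (-1)² + (1)² = 1 + 1 + 1 + 1 = 4.
(H·H^T)[2][0] = Σ_j H[2][j]·H[0][j] = (-1)·(1) + (-1)·(1) + (1)·(1) + (1)·(1) = -1 + -1 + 1 + 1 = 0.
So rows 2 and 0 are orthogonal; the diagonal entry equals n = 4.

(3,3) entry = 4; (2,0) entry = 0.


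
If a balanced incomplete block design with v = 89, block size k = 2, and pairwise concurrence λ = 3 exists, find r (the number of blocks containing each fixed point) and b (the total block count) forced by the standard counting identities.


Any 2-(v, k, λ) BIBD satisfies two necessary conditions:
  (i)  Each point sits in r blocks, and counting incidences through any fixed point gives r(k − 1) = λ(v − 1), so r = λ(v − 1)/(k − 1).
  (ii) Total incidences bk = vr, so b = vr/k.
Step 1: r = λ(v − 1)/(k − 1) = 3·(89 − 1)/(2 − 1) = 3·88/1 = 264/1 = 264.
Step 2: b = vr/k = 89·264/2 = 23496/2 = 11748.
Check integrality: r = 264 ∈ Z ✓, b = 11748 ∈ Z ✓.
(These identities are necessary conditions: they determine r and b for any design with these parameters, but do not by themselves prove that one exists.)

r = 264, b = 11748.


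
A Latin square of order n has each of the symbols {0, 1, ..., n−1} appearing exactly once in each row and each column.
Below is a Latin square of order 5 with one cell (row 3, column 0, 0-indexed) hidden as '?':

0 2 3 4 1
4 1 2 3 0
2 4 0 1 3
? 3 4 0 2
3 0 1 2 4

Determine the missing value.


Row 3 contains symbols [0, 2, 3, 4] — missing [1].
Column 0 contains symbols [0, 2, 3, 4] — missing [1].
The missing symbol must appear in both missing sets; intersection = [1].
Therefore the hidden value is 1.

Missing value = 1.


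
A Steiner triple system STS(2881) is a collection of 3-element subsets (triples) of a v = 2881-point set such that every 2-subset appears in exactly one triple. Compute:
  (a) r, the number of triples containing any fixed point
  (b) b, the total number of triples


An STS(v) is a 2-(v, 3, 1) BIBD: block size k = 3, λ = 1.
Replication: r(k − 1) = λ(v − 1) ⇒ r·2 = 2881 − 1 = 2880 ⇒ r = 1440.
Block count: b = v(v − 1)/6 = 2881·2880/6 = 8297280/6 = 1382880.
(Check via bk = vr: 1382880·3 = 4148640 = 2881·1440 = 4148640 ✓.)

r = 1440, b = 1382880.


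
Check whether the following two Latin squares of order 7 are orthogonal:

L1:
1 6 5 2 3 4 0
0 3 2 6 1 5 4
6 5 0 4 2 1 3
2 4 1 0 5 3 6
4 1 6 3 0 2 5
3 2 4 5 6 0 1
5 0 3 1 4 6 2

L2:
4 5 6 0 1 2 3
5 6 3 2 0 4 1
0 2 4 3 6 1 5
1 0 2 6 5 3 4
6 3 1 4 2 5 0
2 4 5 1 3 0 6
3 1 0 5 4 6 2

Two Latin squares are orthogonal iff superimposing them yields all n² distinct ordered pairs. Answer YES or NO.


Form the n² = 49 superimposed pairs (L1[i][j], L2[i][j]), row by row (rows and columns indexed from 0):
row 0: (1,4) (6,5) (5,6) (2,0) (3,1) (4,2) (0,3)
row 1: (0,5) (3,6) (2,3) (6,2) (1,0) (5,4) (4,1)
row 2: (6,0) (5,2) (0,4) (4,3) (2,6) (1,1) (3,5)
row 3: (2,1) (4,0) (1,2) (0,6) (5,5) (3,3) (6,4)
row 4: (4,6) (1,3) (6,1) (3,4) (0,2) (2,5) (5,0)
row 5: (3,2) (2,4) (4,5) (5,1) (6,3) (0,0) (1,6)
row 6: (5,3) (0,1) (3,0) (1,5) (4,4) (6,6) (2,2)
Orthogonality requires all 49 pairs distinct.
Check by first coordinate: for each symbol s of L1, list the L2 entries in the n cells where L1 = s; they must all differ.
  L1 = 0: L2 entries (in reading order) 3, 5, 4, 6, 2, 0, 1 — all 7 distinct ✓
  L1 = 1: L2 entries (in reading order) 4, 0, 1, 2, 3, 6, 5 — all 7 distinct ✓
  L1 = 2: L2 entries (in reading order) 0, 3, 6, 1, 5, 4, 2 — all 7 distinct ✓
  L1 = 3: L2 entries (in reading order) 1, 6, 5, 3, 4, 2, 0 — all 7 distinct ✓
  L1 = 4: L2 entries (in reading order) 2, 1, 3, 0, 6, 5, 4 — all 7 distinct ✓
  L1 = 5: L2 entries (in reading order) 6, 4, 2, 5, 0, 1, 3 — all 7 distinct ✓
  L1 = 6: L2 entries (in reading order) 5, 2, 0, 4, 1, 3, 6 — all 7 distinct ✓
Every symbol of L1 meets every symbol of L2 exactly once, so all 49 pairs are distinct (49 of 49).
Conclusion: YES.

YES


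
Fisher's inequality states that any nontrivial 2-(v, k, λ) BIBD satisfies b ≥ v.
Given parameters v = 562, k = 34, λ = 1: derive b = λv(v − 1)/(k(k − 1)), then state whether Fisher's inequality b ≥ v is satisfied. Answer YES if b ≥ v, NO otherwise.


r = λ(v − 1)/(k − 1) = 1·561/33 = 17.
b = vr/k = 562·17/34 = 281.
Fisher's inequality: b ≥ v ⇔ 281 ≥ 562? NO.

NO


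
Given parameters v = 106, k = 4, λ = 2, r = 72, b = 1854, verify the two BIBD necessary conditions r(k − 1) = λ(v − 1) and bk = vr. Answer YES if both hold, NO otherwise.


Condition (i): r(k − 1) = 72·3 = 216; λ(v − 1) = 2·105 = 210. Match? NO.
Condition (ii): bk = 1854·4 = 7416; vr = 106·72 = 7632. Match? NO.
Both conditions hold? NO.

NO


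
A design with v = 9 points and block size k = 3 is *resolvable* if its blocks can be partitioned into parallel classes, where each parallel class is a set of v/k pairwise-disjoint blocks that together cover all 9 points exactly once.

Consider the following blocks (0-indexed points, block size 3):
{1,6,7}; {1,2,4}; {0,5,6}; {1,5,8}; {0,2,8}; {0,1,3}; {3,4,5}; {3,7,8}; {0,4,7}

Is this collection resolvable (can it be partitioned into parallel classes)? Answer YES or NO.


v = 9, block size k = 3, number of blocks = 9.
For resolvability, blocks must partition into parallel classes of size v/k = 3.
Total blocks must therefore be a multiple of 3: 9 = 3·3 + 0 ⇒ divisible ✓.
Consider block {1,5,8}. The only other block(s) in the collection disjoint from it are {0,4,7} — just 1 block(s). Any parallel class containing {1,5,8} would need 2 other blocks each disjoint from it, so no parallel class of size 3 can contain {1,5,8}.
Since every block must belong to some parallel class in a resolution, the collection cannot be partitioned into parallel classes.
Resolvable? NO.

NO


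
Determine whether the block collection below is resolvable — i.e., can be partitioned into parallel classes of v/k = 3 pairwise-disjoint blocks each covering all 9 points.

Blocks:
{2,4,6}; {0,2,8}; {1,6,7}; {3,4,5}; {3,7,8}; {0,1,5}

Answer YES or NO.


v = 9, block size k = 3, number of blocks = 6.
For resolvability, blocks must partition into parallel classes of size v/k = 3.
Total blocks must therefore be a multiple of 3: 6 = 3·2 + 0 ⇒ divisible ✓.
Greedy packing gives 2 candidate class(es). Each should be a full parallel class (size 3, covers all 9 points).
  Class 1 (3 blocks): {2,4,6}; {3,7,8}; {0,1,5}. Points covered: [0, 1, 2, 3, 4, 5, 6, 7, 8].
  Class 2 (3 blocks): {0,2,8}; {1,6,7}; {3,4,5}. Points covered: [0, 1, 2, 3, 4, 5, 6, 7, 8].
All classes full (size 3)? YES. All classes cover every point? YES.
Resolvable? YES.

YES


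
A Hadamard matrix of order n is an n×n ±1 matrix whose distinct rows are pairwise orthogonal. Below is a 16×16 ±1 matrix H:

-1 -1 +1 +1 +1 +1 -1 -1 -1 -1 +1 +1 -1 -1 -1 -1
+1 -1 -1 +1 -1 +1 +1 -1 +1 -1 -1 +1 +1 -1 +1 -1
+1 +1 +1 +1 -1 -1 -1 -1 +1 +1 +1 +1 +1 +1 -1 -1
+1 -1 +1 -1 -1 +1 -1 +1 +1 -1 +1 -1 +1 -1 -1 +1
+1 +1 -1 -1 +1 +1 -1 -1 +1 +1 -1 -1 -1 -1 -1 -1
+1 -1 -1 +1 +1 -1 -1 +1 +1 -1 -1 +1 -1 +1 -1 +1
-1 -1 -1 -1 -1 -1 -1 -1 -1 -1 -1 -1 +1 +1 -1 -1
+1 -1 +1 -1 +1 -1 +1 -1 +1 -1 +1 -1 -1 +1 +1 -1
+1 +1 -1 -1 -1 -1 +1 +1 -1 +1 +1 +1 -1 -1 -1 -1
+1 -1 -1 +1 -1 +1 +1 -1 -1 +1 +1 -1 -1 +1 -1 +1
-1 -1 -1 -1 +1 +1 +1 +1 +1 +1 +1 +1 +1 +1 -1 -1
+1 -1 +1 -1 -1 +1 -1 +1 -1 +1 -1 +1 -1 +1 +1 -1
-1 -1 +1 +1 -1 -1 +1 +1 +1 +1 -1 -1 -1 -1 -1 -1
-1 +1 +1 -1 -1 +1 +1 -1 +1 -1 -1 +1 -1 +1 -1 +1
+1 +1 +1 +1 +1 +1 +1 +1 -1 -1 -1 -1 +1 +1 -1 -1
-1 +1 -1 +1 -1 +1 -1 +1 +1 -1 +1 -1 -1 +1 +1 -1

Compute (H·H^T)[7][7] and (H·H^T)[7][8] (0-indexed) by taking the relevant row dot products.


Row 7 of H: [1, -1, 1, -1, 1, -1, 1, -1, 1, -1, 1, -1, -1, 1, 1, -1].
Row 8 of H: [1, 1, -1, -1, -1, -1, 1, 1, -1, 1, 1, 1, -1, -1, -1, -1].
(H·H^T)[7][7] = Σ_j H[7][j]·H[7][j] = (1)² + (-1)² + (1)² + (-1)² + (1)² + (-1)² + (1)² + (-1)² + (1)² + (-1)² + (1)² + (-1)² + (-1)² + (1)² + (1)² + (-1)² = 1 + 1 + 1 + 1 + 1 + 1 + 1 + 1 + 1 + 1 + 1 + 1 + 1 + 1 + 1 + 1 = 16.
(H·H^T)[7][8] = Σ_j H[7][j]·H[8][j] = (1)·(1) + (-1)·(1) + (1)·(-1) + (-1)·(-1) + (1)·(-1) + (-1)·(-1) + (1)·(1) + (-1)·(1) + (1)·(-1) + (-1)·(1) + (1)·(1) + (-1)·(1) + (-1)·(-1) + (1)·(-1) + (1)·(-1) + (-1)·(-1) = 1 + -1 + -1 + 1 + -1 + 1 + 1 + -1 + -1 + -1 + 1 + -1 + 1 + -1 + -1 + 1 = -2.
Rows 7 and 8 are not orthogonal (dot product = -2 ≠ 0), so H is not a Hadamard matrix.

(7,7) entry = 16; (7,8) entry = -2.


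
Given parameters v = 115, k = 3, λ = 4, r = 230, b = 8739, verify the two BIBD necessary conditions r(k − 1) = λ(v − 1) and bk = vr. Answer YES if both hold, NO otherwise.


Condition (i): r(k − 1) = 230·2 = 460; λ(v − 1) = 4·114 = 456. Match? NO.
Condition (ii): bk = 8739·3 = 26217; vr = 115·230 = 26450. Match? NO.
Both conditions hold? NO.

NO


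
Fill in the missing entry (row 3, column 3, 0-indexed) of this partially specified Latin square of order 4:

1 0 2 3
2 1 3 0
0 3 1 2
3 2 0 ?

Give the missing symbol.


Row 3 contains symbols [0, 2, 3] — missing [1].
Column 3 contains symbols [0, 2, 3] — missing [1].
The missing symbol must appear in both missing sets; intersection = [1].
Therefore the hidden value is 1.

Missing value = 1.


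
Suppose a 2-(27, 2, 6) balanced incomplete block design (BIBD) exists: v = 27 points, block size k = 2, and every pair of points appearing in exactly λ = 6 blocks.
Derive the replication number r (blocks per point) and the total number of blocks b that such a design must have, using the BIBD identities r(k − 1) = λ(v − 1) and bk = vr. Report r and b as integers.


Any 2-(v, k, λ) BIBD satisfies two necessary conditions:
  (i)  Each point sits in r blocks, and counting incidences through any fixed point gives r(k − 1) = λ(v − 1), so r = λ(v − 1)/(k − 1).
  (ii) Total incidences bk = vr, so b = vr/k.
Step 1: r = λ(v − 1)/(k − 1) = 6·(27 − 1)/(2 − 1) = 6·26/1 = 156/1 = 156.
Step 2: b = vr/k = 27·156/2 = 4212/2 = 2106.
Check integrality: r = 156 ∈ Z ✓, b = 2106 ∈ Z ✓.
(These identities are necessary conditions: they determine r and b for any design with these parameters, but do not by themselves prove that one exists.)

r = 156, b = 2106.


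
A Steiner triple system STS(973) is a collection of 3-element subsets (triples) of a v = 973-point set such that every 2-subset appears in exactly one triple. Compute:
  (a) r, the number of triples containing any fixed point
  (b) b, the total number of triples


An STS(v) is a 2-(v, 3, 1) BIBD: block size k = 3, λ = 1.
Replication: r(k − 1) = λ(v − 1) ⇒ r·2 = 973 − 1 = 972 ⇒ r = 486.
Block count: bk = vr ⇒ b·3 = 973·486 = 472878 ⇒ b = 157626.

r = 486, b = 157626.


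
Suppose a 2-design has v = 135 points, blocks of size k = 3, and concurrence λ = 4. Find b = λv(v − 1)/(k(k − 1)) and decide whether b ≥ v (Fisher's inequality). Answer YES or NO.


b = λv(v − 1)/(k(k − 1)) = 4·135·134/(3·2) = 72360/6 = 12060.
Compare with v = 135: b ≥ v, so Fisher's inequality holds.

YES


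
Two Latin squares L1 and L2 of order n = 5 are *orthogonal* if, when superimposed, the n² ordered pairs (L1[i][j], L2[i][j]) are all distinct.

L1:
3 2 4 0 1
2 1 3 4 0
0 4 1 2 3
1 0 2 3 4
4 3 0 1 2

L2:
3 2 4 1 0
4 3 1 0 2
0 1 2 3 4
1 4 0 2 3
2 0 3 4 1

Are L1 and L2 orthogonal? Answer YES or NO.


Form the n² = 25 superimposed pairs (L1[i][j], L2[i][j]), row by row (rows and columns indexed from 0):
row 0: (3,3) (2,2) (4,4) (0,1) (1,0)
row 1: (2,4) (1,3) (3,1) (4,0) (0,2)
row 2: (0,0) (4,1) (1,2) (2,3) (3,4)
row 3: (1,1) (0,4) (2,0) (3,2) (4,3)
row 4: (4,2) (3,0) (0,3) (1,4) (2,1)
Orthogonality requires all 25 pairs distinct.
Check by first coordinate: for each symbol s of L1, list the L2 entries in the n cells where L1 = s; they must all differ.
  L1 = 0: L2 entries (in reading order) 1, 2, 0, 4, 3 — all 5 distinct ✓
  L1 = 1: L2 entries (in reading order) 0, 3, 2, 1, 4 — all 5 distinct ✓
  L1 = 2: L2 entries (in reading order) 2, 4, 3, 0, 1 — all 5 distinct ✓
  L1 = 3: L2 entries (in reading order) 3, 1, 4, 2, 0 — all 5 distinct ✓
  L1 = 4: L2 entries (in reading order) 4, 0, 1, 3, 2 — all 5 distinct ✓
Every symbol of L1 meets every symbol of L2 exactly once, so all 25 pairs are distinct (25 of 25).
Conclusion: YES.

YES


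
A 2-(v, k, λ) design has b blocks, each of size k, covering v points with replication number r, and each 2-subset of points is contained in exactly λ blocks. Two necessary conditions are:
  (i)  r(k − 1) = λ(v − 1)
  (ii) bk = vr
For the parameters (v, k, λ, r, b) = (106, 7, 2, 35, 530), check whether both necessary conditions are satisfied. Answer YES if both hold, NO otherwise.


Condition (i): r(k − 1) = 35·6 = 210; λ(v − 1) = 2·105 = 210. Match? YES.
Condition (ii): bk = 530·7 = 3710; vr = 106·35 = 3710. Match? YES.
Both conditions hold? YES.

YES


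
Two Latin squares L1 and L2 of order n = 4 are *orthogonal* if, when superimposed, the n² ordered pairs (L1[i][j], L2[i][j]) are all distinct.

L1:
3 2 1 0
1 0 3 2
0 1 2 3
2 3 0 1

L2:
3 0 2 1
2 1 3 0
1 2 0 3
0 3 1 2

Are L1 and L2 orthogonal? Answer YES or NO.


Form the n² = 16 superimposed pairs (L1[i][j], L2[i][j]), row by row (rows and columns indexed from 0):
row 0: (3,3) (2,0) (1,2) (0,1)
row 1: (1,2) (0,1) (3,3) (2,0)
row 2: (0,1) (1,2) (2,0) (3,3)
row 3: (2,0) (3,3) (0,1) (1,2)
Orthogonality requires all 16 pairs distinct.
But the pair (1,2) repeats: cell (0,2) has L1 = 1, L2 = 2, and cell (1,0) has L1 = 1, L2 = 2.
A repeated pair means some other pair never occurs (only 4 distinct pairs out of 16), so the squares are not orthogonal.
Conclusion: NO.

NO


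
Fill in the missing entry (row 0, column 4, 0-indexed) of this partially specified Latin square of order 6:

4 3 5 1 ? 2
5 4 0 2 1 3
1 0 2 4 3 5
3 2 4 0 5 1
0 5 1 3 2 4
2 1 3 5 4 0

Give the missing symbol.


Row 0 contains symbols [1, 2, 3, 4, 5] — missing [0].
Column 4 contains symbols [1, 2, 3, 4, 5] — missing [0].
The missing symbol must appear in both missing sets; intersection = [0].
Therefore the hidden value is 0.

Missing value = 0.


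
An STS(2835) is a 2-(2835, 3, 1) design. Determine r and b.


An STS(v) is a 2-(v, 3, 1) BIBD: block size k = 3, λ = 1.
Replication: r(k − 1) = λ(v − 1) ⇒ r·2 = 2835 − 1 = 2834 ⇒ r = 1417.
Block count: bk = vr ⇒ b·3 = 2835·1417 = 4017195 ⇒ b = 1339065.
(Check via b = v(v − 1)/6 = 2835·2834/6 = 8034390/6 = 1339065.)

r = 1417, b = 1339065.


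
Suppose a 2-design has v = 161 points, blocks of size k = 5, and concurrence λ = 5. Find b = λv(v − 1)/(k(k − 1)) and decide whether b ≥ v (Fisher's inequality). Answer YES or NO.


b = λv(v − 1)/(k(k − 1)) = 5·161·160/(5·4) = 128800/20 = 6440.
Compare with v = 161: b ≥ v, so Fisher's inequality holds.

YES


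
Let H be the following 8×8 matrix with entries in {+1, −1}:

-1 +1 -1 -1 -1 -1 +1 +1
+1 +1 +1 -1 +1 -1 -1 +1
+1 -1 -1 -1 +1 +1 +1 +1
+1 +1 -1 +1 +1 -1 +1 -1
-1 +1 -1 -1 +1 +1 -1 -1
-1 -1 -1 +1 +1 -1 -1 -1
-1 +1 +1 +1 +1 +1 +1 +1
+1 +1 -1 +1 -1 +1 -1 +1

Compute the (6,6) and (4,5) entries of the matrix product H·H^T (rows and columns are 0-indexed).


Row 4 of H: [-1, 1, -1, -1, 1, 1, -1, -1].
Row 5 of H: [-1, -1, -1, 1, 1, -1, -1, -1].
Row 6 of H: [-1, 1, 1, 1, 1, 1, 1, 1].
(H·H^T)[6][6] = Σ_j H[6][j]·H[6][j] = (-1)² + (1)² + (1)² + (1)² + (1)² + (1)² + (1)² + (1)² = 1 + 1 + 1 + 1 + 1 + 1 + 1 + 1 = 8.
(H·H^T)[4][5] = Σ_j H[4][j]·H[5][j] = (-1)·(-1) + (1)·(-1) + (-1)·(-1) + (-1)·(1) + (1)·(1) + (1)·(-1) + (-1)·(-1) + (-1)·(-1) = 1 + -1 + 1 + -1 + 1 + -1 + 1 + 1 = 2.
Rows 4 and 5 are not orthogonal (dot product = 2 ≠ 0), so H is not a Hadamard matrix.

(6,6) entry = 8; (4,5) entry = 2.


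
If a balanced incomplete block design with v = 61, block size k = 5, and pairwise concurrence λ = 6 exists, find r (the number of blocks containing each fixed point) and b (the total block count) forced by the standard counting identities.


Any 2-(v, k, λ) BIBD satisfies two necessary conditions:
  (i)  Each point sits in r blocks, and counting incidences through any fixed point gives r(k − 1) = λ(v − 1), so r = λ(v − 1)/(k − 1).
  (ii) Total incidences bk = vr, so b = vr/k.
Step 1: r = λ(v − 1)/(k − 1) = 6·(61 − 1)/(5 − 1) = 6·60/4 = 360/4 = 90.
Step 2: b = vr/k = 61·90/5 = 5490/5 = 1098.
Check integrality: r = 90 ∈ Z ✓, b = 1098 ∈ Z ✓.
(These identities are necessary conditions: they determine r and b for any design with these parameters, but do not by themselves prove that one exists.)

r = 90, b = 1098.


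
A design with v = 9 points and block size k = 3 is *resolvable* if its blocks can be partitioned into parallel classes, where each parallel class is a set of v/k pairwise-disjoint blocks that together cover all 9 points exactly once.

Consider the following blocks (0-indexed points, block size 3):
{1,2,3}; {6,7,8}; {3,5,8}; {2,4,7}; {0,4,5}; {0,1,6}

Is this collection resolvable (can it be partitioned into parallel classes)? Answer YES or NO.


v = 9, block size k = 3, number of blocks = 6.
For resolvability, blocks must partition into parallel classes of size v/k = 3.
Total blocks must therefore be a multiple of 3: 6 = 3·2 + 0 ⇒ divisible ✓.
Greedy packing gives 2 candidate class(es). Each should be a full parallel class (size 3, covers all 9 points).
  Class 1 (3 blocks): {1,2,3}; {6,7,8}; {0,4,5}. Points covered: [0, 1, 2, 3, 4, 5, 6, 7, 8].
  Class 2 (3 blocks): {3,5,8}; {2,4,7}; {0,1,6}. Points covered: [0, 1, 2, 3, 4, 5, 6, 7, 8].
All classes full (size 3)? YES. All classes cover every point? YES.
Resolvable? YES.

YES


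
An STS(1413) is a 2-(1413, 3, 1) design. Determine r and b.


An STS(v) is a 2-(v, 3, 1) BIBD: block size k = 3, λ = 1.
Replication: r(k − 1) = λ(v − 1) ⇒ r·2 = 1413 − 1 = 1412 ⇒ r = 706.
Block count: b = v(v − 1)/6 = 1413·1412/6 = 1995156/6 = 332526.

r = 706, b = 332526.


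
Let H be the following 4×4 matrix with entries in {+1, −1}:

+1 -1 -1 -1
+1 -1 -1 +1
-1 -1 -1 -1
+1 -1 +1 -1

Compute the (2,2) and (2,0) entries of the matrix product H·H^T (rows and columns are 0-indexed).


Row 0 of H: [1, -1, -1, -1].
Row 2 of H: [-1, -1, -1, -1].
(H·H^T)[2][2] = Σ_j H[2][j]·H[2][j] = (-1)² + (-1)² + (-1)² + (-1)² = 1 + 1 + 1 + 1 = 4.
(H·H^T)[2][0] = Σ_j H[2][j]·H[0][j] = (-1)·(1) + (-1)·(-1) + (-1)·(-1) + (-1)·(-1) = -1 + 1 + 1 + 1 = 2.
Rows 2 and 0 are not orthogonal (dot product = 2 ≠ 0), so H is not a Hadamard matrix.

(2,2) entry = 4; (2,0) entry = 2.


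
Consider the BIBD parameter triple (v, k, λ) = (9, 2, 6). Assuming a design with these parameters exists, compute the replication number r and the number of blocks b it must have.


Any 2-(v, k, λ) BIBD satisfies two necessary conditions:
  (i)  Each point sits in r blocks, and counting incidences through any fixed point gives r(k − 1) = λ(v − 1), so r = λ(v − 1)/(k − 1).
  (ii) Total incidences bk = vr, so b = vr/k.
Step 1: r = λ(v − 1)/(k − 1) = 6·(9 − 1)/(2 − 1) = 6·8/1 = 48/1 = 48.
Step 2: b = vr/k = 9·48/2 = 432/2 = 216.
Check integrality: r = 48 ∈ Z ✓, b = 216 ∈ Z ✓.
(These identities are necessary conditions: they determine r and b for any design with these parameters, but do not by themselves prove that one exists.)

r = 48, b = 216.


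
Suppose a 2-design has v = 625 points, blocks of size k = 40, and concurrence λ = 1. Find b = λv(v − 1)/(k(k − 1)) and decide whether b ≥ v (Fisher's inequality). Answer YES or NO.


r = λ(v − 1)/(k − 1) = 1·624/39 = 16.
b = vr/k = 625·16/40 = 250.
Fisher's inequality: b ≥ v ⇔ 250 ≥ 625? NO.

NO


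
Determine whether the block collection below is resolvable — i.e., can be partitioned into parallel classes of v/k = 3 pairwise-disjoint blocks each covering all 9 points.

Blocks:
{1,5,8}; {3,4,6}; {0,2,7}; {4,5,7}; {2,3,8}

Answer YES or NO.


v = 9, block size k = 3, number of blocks = 5.
For resolvability, blocks must partition into parallel classes of size v/k = 3.
Total blocks must therefore be a multiple of 3: 5 = 3·1 + 2 ⇒ not divisible ✗.
Resolvable? NO.

NO


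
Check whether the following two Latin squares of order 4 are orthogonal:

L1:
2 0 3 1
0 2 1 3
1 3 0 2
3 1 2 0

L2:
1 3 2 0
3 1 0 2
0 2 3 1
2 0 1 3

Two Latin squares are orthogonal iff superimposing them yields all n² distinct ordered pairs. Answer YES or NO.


Form the n² = 16 superimposed pairs (L1[i][j], L2[i][j]), row by row (rows and columns indexed from 0):
row 0: (2,1) (0,3) (3,2) (1,0)
row 1: (0,3) (2,1) (1,0) (3,2)
row 2: (1,0) (3,2) (0,3) (2,1)
row 3: (3,2) (1,0) (2,1) (0,3)
Orthogonality requires all 16 pairs distinct.
But the pair (0,3) repeats: cell (0,1) has L1 = 0, L2 = 3, and cell (1,0) has L1 = 0, L2 = 3.
A repeated pair means some other pair never occurs (only 4 distinct pairs out of 16), so the squares are not orthogonal.
Conclusion: NO.

NO


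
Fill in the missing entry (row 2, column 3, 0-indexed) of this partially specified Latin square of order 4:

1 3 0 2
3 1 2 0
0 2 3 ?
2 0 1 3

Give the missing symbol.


Row 2 contains symbols [0, 2, 3] — missing [1].
Column 3 contains symbols [0, 2, 3] — missing [1].
The missing symbol must appear in both missing sets; intersection = [1].
Therefore the hidden value is 1.

Missing value = 1.


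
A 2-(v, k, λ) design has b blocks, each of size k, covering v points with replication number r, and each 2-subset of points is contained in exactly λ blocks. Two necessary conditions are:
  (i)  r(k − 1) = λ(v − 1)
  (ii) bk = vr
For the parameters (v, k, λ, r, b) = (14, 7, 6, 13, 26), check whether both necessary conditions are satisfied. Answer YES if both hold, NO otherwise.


Condition (i): r(k − 1) = 13·6 = 78; λ(v − 1) = 6·13 = 78. Match? YES.
Condition (ii): bk = 26·7 = 182; vr = 14·13 = 182. Match? YES.
Both conditions hold? YES.

YES


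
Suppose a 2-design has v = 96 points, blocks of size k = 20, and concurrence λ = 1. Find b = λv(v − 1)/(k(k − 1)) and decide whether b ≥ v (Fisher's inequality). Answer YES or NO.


r = λ(v − 1)/(k − 1) = 1·95/19 = 5.
b = vr/k = 96·5/20 = 24.
Fisher's inequality: b ≥ v ⇔ 24 ≥ 96? NO.

NO


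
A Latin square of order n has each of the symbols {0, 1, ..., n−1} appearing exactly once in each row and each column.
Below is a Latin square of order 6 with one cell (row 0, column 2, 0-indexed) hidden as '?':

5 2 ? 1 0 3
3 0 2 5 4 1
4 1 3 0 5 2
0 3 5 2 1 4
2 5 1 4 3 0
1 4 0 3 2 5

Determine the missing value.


Row 0 contains symbols [0, 1, 2, 3, 5] — missing [4].
Column 2 contains symbols [0, 1, 2, 3, 5] — missing [4].
The missing symbol must appear in both missing sets; intersection = [4].
Therefore the hidden value is 4.

Missing value = 4.


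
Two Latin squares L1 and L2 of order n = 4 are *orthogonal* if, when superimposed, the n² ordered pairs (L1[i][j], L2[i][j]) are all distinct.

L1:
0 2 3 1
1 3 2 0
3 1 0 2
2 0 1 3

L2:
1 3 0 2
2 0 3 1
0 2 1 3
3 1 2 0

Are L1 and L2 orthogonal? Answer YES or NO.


Form the n² = 16 superimposed pairs (L1[i][j], L2[i][j]), row by row (rows and columns indexed from 0):
row 0: (0,1) (2,3) (3,0) (1,2)
row 1: (1,2) (3,0) (2,3) (0,1)
row 2: (3,0) (1,2) (0,1) (2,3)
row 3: (2,3) (0,1) (1,2) (3,0)
Orthogonality requires all 16 pairs distinct.
But the pair (1,2) repeats: cell (0,3) has L1 = 1, L2 = 2, and cell (1,0) has L1 = 1, L2 = 2.
A repeated pair means some other pair never occurs (only 4 distinct pairs out of 16), so the squares are not orthogonal.
Conclusion: NO.

NO
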